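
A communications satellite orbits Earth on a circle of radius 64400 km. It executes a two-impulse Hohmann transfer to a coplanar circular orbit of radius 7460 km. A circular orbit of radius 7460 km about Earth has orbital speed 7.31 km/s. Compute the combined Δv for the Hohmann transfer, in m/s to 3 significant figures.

Δv = 3830 m/s

From the circular-orbit relation v² = μ/r at r = 7460 km: μ = v²r = (7.31)² × 7460 = 3.98633×10^5 km³/s².
Semi-major axis of the transfer orbit: a_t = (64400 + 7460)/2 = 35930 km.
Circular speed at r₁: v₁ = √(μ/r₁) = √(3.98633×10^5/64400) = 2.488 km/s.
Transfer-orbit speed at r₁ (vis-viva): v_a = √[μ(2/r₁ − 1/a_t)] = 1.134 km/s.
First burn Δv₁ = |v_a − v₁| = 1.354 km/s.
At r₂, v₂ = √(μ/r₂) = 7.310 km/s.
Transfer-orbit speed at r₂: v_p = √[μ(2/r₂ − 1/a_t)] = 9.787 km/s.
Second burn Δv₂ = |v₂ − v_p| = 2.477 km/s.
Total Δv = Δv₁ + Δv₂ = 3.831 km/s.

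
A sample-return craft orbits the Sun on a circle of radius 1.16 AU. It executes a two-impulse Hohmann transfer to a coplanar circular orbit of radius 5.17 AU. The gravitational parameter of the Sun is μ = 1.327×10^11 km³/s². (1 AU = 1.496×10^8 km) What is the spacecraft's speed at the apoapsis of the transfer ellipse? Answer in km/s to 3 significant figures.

v = 7.93 km/s

In km: r₁ = 1.16 × 1.496×10^8 = 1.73536×10^8 km; r₂ = 5.17 × 1.496×10^8 = 7.73432×10^8 km.
Transfer-ellipse semi-major axis a_t = (r₁ + r₂)/2 = (1.73536×10^8 + 7.73432×10^8)/2 = 4.73484×10^8 km.
At apoapsis, r = 7.73432×10^8 km.
Applying v² = μ(2/r − 1/a_t): v = 7.930 km/s.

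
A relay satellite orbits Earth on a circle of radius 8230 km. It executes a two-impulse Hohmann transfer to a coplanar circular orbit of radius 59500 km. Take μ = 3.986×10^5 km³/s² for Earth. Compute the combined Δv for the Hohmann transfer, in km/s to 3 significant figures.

Δv = 3.58 km/s

The Hohmann ellipse has a_t = (r₁ + r₂)/2 = 33865 km.
Circular speed at r₁: v₁ = √(μ/r₁) = √(3.986×10^5/8230) = 6.9594 km/s.
Transfer-orbit speed at r₁ (vis-viva): v_p = √[μ(2/r₁ − 1/a_t)] = 9.2247 km/s.
First burn Δv₁ = |v_p − v₁| = 2.2653 km/s.
At r₂, v₂ = √(μ/r₂) = 2.5883 km/s.
Transfer-orbit speed at r₂: v_a = √[μ(2/r₂ − 1/a_t)] = 1.2760 km/s.
Second burn Δv₂ = |v₂ − v_a| = 1.3123 km/s.
Δv = Δv₁ + Δv₂ = 2.2653 + 1.3123 = 3.578 km/s.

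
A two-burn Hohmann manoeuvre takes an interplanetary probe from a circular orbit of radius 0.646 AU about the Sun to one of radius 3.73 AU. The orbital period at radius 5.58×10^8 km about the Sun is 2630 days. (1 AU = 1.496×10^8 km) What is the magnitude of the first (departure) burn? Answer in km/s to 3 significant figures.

From Kepler's third law T² = 4π²r³/μ at r = 5.58×10^8 km, T = 2630 days = 2630 × 86400 s = 2.27232×10^8 s: μ = 4π²r³/T² = 1.32838×10^11 km³/s².
In km: r₁ = 0.646 × 1.496×10^8 = 9.66416×10^7 km; r₂ = 3.73 × 1.496×10^8 = 5.58008×10^8 km.
The Hohmann ellipse has a_t = (r₁ + r₂)/2 = 3.273248×10^8 km.
Circular speed at r = 9.66416×10^7 km: v_c = √(μ/r) = 37.075 km/s.
Transfer-orbit speed at the same r (vis-viva, a = a_t): v_t = √[μ(2/r − 1/a_t)] = 48.407 km/s.
Δv₁ = |v_t − v_c| = |48.407 − 37.075| = 11.33 km/s.

Δv₁ = 11.3 km/s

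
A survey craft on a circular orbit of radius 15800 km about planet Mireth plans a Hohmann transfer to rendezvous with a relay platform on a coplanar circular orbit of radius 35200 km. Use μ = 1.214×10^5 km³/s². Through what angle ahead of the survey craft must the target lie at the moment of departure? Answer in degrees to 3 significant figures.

Semi-major axis of the transfer orbit: a_t = (15800 + 35200)/2 = 25500 km.
The half-period of the transfer ellipse is t = π√(a_t³/μ) = 36720 s.
The target's mean motion on its circular orbit is ω₂ = √(μ/r₂³) = 5.276×10^-5 rad/s.
Angle swept by the target during transfer: ω₂·t = 1.937 rad = 111.0°.
The survey craft traverses 180° on the transfer ellipse, so the target must lead by 180° − 111.0° = 69.0°.

φ = 69.0°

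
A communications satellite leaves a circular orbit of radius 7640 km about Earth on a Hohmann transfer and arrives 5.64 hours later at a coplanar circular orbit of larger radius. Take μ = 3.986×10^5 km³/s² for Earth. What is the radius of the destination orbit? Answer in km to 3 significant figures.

r₂ = 43400 km

Transfer time t = 5.64 hours = 20304 s, and t = π√(a_t³/μ).
So a_t = (μ t²/π²)^(1/3) = (3.986×10^5 × (20304)² / π²)^(1/3) = 25535 km.
Since a_t = (r₁ + r₂)/2, r₂ = 2a_t − r₁ = 2×25535 − 7640 = 43430 km.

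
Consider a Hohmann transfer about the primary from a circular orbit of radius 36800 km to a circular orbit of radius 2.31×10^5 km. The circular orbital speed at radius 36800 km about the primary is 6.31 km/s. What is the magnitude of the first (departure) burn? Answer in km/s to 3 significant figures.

From the circular-orbit relation v² = μ/r at r = 36800 km: μ = v²r = (6.31)² × 36800 = 1.46523×10^6 km³/s².
Semi-major axis of the transfer orbit: a_t = (36800 + 2.310×10^5)/2 = 1.339×10^5 km.
On the circular orbit at r = 36800 km, v_c = √(μ/r) = 6.310 km/s.
Transfer-orbit speed at the same r (vis-viva, a = a_t): v_t = √[μ(2/r − 1/a_t)] = 8.288 km/s.
Δv₁ = |v_t − v_c| = |8.288 − 6.310| = 1.978 km/s.

Δv₁ = 1.98 km/s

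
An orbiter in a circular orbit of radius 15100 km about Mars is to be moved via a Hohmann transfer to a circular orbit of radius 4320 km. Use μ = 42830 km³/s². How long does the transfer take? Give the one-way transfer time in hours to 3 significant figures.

Semi-major axis of the transfer orbit: a_t = (15100 + 4320)/2 = 9710 km.
By Kepler's third law the transfer-orbit period is T = 2π√(a_t³/μ), so t = T/2 = 14520 s.
Converting: 14520 s ÷ 3600 s/hour = 4.03 hours.

t = 4.03 hours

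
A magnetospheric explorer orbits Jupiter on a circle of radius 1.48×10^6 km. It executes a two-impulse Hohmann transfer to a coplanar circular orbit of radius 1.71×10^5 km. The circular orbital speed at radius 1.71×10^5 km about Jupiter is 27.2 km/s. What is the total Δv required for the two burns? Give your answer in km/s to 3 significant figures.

Δv = 14.3 km/s

From the circular-orbit relation v² = μ/r at r = 1.71×10^5 km: μ = v²r = (27.2)² × 1.71×10^5 = 1.26513×10^8 km³/s².
Transfer-ellipse semi-major axis a_t = (r₁ + r₂)/2 = (1.480×10^6 + 1.710×10^5)/2 = 8.255×10^5 km.
At r₁ the circular-orbit speed is v₁ = √(μ/r₁) = 9.246 km/s.
Transfer-orbit speed at r₁ (vis-viva equation): v_a = √[μ(2/r₁ − 1/a_t)] = 4.208 km/s.
First burn Δv₁ = |v_a − v₁| = 5.038 km/s.
At r₂, v₂ = √(μ/r₂) = 27.20 km/s.
Transfer-orbit speed at r₂: v_p = √[μ(2/r₂ − 1/a_t)] = 36.42 km/s.
Second burn Δv₂ = |v₂ − v_p| = 9.220 km/s.
Δv = Δv₁ + Δv₂ = 5.038 + 9.220 = 14.26 km/s.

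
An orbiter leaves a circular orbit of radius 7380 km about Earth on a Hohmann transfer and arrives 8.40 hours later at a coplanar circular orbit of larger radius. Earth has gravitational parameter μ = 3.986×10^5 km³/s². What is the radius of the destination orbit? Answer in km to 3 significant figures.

Transfer time t = 8.40 hours = 30240 s, and t = π√(a_t³/μ).
So a_t = (μ t²/π²)^(1/3) = (3.986×10^5 × (30240)² / π²)^(1/3) = 33302 km.
Since a_t = (r₁ + r₂)/2, r₂ = 2a_t − r₁ = 2×33302 − 7380 = 59224 km.

r₂ = 59200 km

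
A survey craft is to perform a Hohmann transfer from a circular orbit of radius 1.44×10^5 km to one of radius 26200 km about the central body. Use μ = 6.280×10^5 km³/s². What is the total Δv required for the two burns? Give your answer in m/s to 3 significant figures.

Semi-major axis of the transfer orbit: a_t = (1.440×10^5 + 26200)/2 = 85100 km.
At r₁ the circular-orbit speed is v₁ = √(μ/r₁) = 2.08833 km/s.
Transfer-orbit speed at r₁ (vis-viva equation): v_a = √[μ(2/r₁ − 1/a_t)] = 1.15874 km/s.
First burn Δv₁ = |v_a − v₁| = 0.92959 km/s.
At r₂, v₂ = √(μ/r₂) = 4.89586 km/s.
Transfer-orbit speed at r₂: v_p = √[μ(2/r₂ − 1/a_t)] = 6.36862 km/s.
Second burn Δv₂ = |v₂ − v_p| = 1.4728 km/s.
Total Δv = Δv₁ + Δv₂ = 2.402 km/s.

Δv = 2400 m/s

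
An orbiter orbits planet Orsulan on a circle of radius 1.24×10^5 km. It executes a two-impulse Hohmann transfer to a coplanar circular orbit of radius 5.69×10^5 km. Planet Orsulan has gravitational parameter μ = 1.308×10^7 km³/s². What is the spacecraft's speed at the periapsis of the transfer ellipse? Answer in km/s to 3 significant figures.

The Hohmann ellipse has a_t = (r₁ + r₂)/2 = 3.465×10^5 km.
The periapsis of the transfer ellipse is at r = 1.240×10^5 km.
Applying v² = μ(2/r − 1/a_t): v = 13.16 km/s.

v = 13.2 km/s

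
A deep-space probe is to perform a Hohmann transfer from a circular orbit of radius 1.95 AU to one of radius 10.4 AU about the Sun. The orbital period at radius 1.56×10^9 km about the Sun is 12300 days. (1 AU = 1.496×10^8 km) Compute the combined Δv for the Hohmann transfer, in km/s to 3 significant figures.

Δv = 10.4 km/s

From Kepler's third law T² = 4π²r³/μ at r = 1.56×10^9 km, T = 12300 days = 12300 × 86400 s = 1.06272×10^9 s: μ = 4π²r³/T² = 1.32708×10^11 km³/s².
In km: r₁ = 1.95 × 1.496×10^8 = 2.9172×10^8 km; r₂ = 10.4 × 1.496×10^8 = 1.55584×10^9 km.
Semi-major axis of the transfer orbit: a_t = (2.9172×10^8 + 1.55584×10^9)/2 = 9.2378×10^8 km.
At r₁ the circular-orbit speed is v₁ = √(μ/r₁) = 21.329 km/s.
On the transfer ellipse at r₁, v² = μ(2/r − 1/a) gives v_p = √[μ(2/r₁ − 1/a_t)] = 27.680 km/s.
First burn Δv₁ = |v_p − v₁| = 6.351 km/s.
Circular speed at r₂: v₂ = √(μ/r₂) = 9.236 km/s.
Transfer-orbit speed at r₂: v_a = √[μ(2/r₂ − 1/a_t)] = 5.190 km/s.
Second burn Δv₂ = |v₂ − v_a| = 4.046 km/s.
Δv = Δv₁ + Δv₂ = 6.351 + 4.046 = 10.40 km/s.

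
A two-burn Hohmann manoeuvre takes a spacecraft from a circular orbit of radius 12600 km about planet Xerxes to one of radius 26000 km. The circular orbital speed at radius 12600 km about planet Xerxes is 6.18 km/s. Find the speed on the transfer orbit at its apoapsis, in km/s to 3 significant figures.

v = 3.48 km/s

From the circular-orbit relation v² = μ/r at r = 12600 km: μ = v²r = (6.18)² × 12600 = 4.81224×10^5 km³/s².
Transfer-ellipse semi-major axis a_t = (r₁ + r₂)/2 = (12600 + 26000)/2 = 19300 km.
The apoapsis of the transfer ellipse is at r = 26000 km.
From the vis-viva equation, v = √[μ(2/r − 1/a_t)] = 3.476 km/s.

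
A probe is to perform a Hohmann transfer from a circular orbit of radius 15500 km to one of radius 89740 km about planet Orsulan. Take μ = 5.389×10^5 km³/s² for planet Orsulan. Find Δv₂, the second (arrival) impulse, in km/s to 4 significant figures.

Δv₂ = 1.121 km/s

Semi-major axis of the transfer orbit: a_t = (15500 + 89740)/2 = 52620 km.
Circular speed at r = 89740 km: v_c = √(μ/r) = 2.451 km/s.
Vis-viva on the transfer ellipse at r = 89740 km gives v_t = √[μ(2/r − 1/a_t)] = 1.330 km/s.
Δv₂ = |v_t − v_c| = |1.330 − 2.451| = 1.121 km/s.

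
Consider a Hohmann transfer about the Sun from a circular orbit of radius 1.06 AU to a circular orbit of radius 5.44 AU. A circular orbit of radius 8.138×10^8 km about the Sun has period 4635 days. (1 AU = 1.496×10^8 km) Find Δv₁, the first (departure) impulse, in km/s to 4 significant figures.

From Kepler's third law T² = 4π²r³/μ at r = 8.138×10^8 km, T = 4635 days = 4635 × 86400 s = 4.00464×10^8 s: μ = 4π²r³/T² = 1.32674×10^11 km³/s².
In km: r₁ = 1.06 × 1.496×10^8 = 1.58576×10^8 km; r₂ = 5.44 × 1.496×10^8 = 8.13824×10^8 km.
Transfer-ellipse semi-major axis a_t = (r₁ + r₂)/2 = (1.58576×10^8 + 8.13824×10^8)/2 = 4.862×10^8 km.
Circular speed at r = 1.58576×10^8 km: v_c = √(μ/r) = 28.925 km/s.
Transfer-orbit speed at the same r (vis-viva, a = a_t): v_t = √[μ(2/r − 1/a_t)] = 37.422 km/s.
Δv₁ = |v_t − v_c| = |37.422 − 28.925| = 8.497 km/s.

Δv₁ = 8.497 km/s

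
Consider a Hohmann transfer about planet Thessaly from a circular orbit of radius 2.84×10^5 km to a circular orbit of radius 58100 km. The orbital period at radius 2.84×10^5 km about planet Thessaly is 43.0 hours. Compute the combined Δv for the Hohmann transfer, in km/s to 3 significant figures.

Δv = 12.2 km/s

From Kepler's third law T² = 4π²r³/μ at r = 2.84×10^5 km, T = 43.0 hours = 43.0 × 3600 s = 1.548×10^5 s: μ = 4π²r³/T² = 3.77375×10^7 km³/s².
The Hohmann ellipse has a_t = (r₁ + r₂)/2 = 1.7105×10^5 km.
At r₁ the circular-orbit speed is v₁ = √(μ/r₁) = 11.527 km/s.
On the transfer ellipse at r₁, v² = μ(2/r − 1/a) gives v_a = √[μ(2/r₁ − 1/a_t)] = 6.7182 km/s.
First burn Δv₁ = |v_a − v₁| = 4.809 km/s.
Circular speed at r₂: v₂ = √(μ/r₂) = 25.4858 km/s.
Transfer-orbit speed at r₂: v_p = √[μ(2/r₂ − 1/a_t)] = 32.8395 km/s.
Second burn Δv₂ = |v₂ − v_p| = 7.354 km/s.
Total Δv = Δv₁ + Δv₂ = 12.16 km/s.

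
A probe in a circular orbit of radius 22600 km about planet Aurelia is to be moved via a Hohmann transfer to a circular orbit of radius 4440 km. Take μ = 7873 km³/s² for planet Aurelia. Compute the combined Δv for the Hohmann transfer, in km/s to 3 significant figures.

Transfer-ellipse semi-major axis a_t = (r₁ + r₂)/2 = (22600 + 4440)/2 = 13520 km.
At r₁ the circular-orbit speed is v₁ = √(μ/r₁) = 0.5902 km/s.
On the transfer ellipse at r₁, vis-viva gives v_a = √[μ(2/r₁ − 1/a_t)] = 0.3382 km/s.
First burn Δv₁ = |v_a − v₁| = 0.2520 km/s.
At r₂, v₂ = √(μ/r₂) = 1.332 km/s.
Transfer-orbit speed at r₂: v_p = √[μ(2/r₂ − 1/a_t)] = 1.722 km/s.
Second burn Δv₂ = |v₂ − v_p| = 0.3900 km/s.
Total Δv = Δv₁ + Δv₂ = 0.6420 km/s.

Δv = 0.642 km/s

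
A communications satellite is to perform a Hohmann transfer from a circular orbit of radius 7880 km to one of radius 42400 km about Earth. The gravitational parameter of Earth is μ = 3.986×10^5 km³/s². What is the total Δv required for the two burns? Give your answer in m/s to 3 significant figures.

Transfer-ellipse semi-major axis a_t = (r₁ + r₂)/2 = (7880 + 42400)/2 = 25140 km.
Circular speed at r₁: v₁ = √(μ/r₁) = √(3.986×10^5/7880) = 7.112 km/s.
Transfer-orbit speed at r₁ (v² = μ(2/r − 1/a)): v_p = √[μ(2/r₁ − 1/a_t)] = 9.236 km/s.
First burn Δv₁ = |v_p − v₁| = 2.124 km/s.
Circular speed at r₂: v₂ = √(μ/r₂) = 3.06610 km/s.
Transfer-orbit speed at r₂: v_a = √[μ(2/r₂ − 1/a_t)] = 1.71659 km/s.
Second burn Δv₂ = |v₂ − v_a| = 1.350 km/s.
Δv = Δv₁ + Δv₂ = 2.124 + 1.350 = 3.474 km/s.

Δv = 3470 m/s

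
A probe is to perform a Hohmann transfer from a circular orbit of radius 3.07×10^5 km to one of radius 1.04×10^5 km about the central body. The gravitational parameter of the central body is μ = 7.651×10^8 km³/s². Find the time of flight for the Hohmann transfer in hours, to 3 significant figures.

Transfer-ellipse semi-major axis a_t = (r₁ + r₂)/2 = (3.070×10^5 + 1.040×10^5)/2 = 2.055×10^5 km.
Transfer time t = π√(a_t³/μ) = π√((2.055×10^5)³ / 7.651×10^8) = 10580 s.
Converting: 10580 s ÷ 3600 s/hour = 2.94 hours.

t = 2.94 hours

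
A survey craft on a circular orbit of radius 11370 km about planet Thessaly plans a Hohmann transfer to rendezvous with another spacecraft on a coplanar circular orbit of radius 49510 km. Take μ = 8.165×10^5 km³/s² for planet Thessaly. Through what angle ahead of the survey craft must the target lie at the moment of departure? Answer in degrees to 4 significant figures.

Transfer-ellipse semi-major axis a_t = (r₁ + r₂)/2 = (11370 + 49510)/2 = 30440 km.
Transfer time t = π√(a_t³/μ) = 18464.6 s.
The target's mean motion on its circular orbit is ω₂ = √(μ/r₂³) = 8.20236×10^-5 rad/s.
Angle swept by the target during transfer: ω₂·t = 1.51453 rad = 86.78°.
The survey craft traverses 180° on the transfer ellipse, so the target must lead by 180° − 86.78° = 93.22°.

φ = 93.22°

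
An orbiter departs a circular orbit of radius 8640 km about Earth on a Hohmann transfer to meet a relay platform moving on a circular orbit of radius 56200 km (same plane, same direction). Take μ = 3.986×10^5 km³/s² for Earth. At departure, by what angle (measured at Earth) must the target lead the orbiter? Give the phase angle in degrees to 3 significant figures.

Transfer-ellipse semi-major axis a_t = (r₁ + r₂)/2 = (8640 + 56200)/2 = 32420 km.
Transfer time t = π√(a_t³/μ) = 29047 s.
Target angular speed ω₂ = √(μ/r₂³) = 4.7388×10^-5 rad/s.
Angle swept by the target during transfer: ω₂·t = 1.3765 rad = 78.87°.
The orbiter traverses 180° on the transfer ellipse, so the target must lead by 180° − 78.87° = 101°.

φ = 101°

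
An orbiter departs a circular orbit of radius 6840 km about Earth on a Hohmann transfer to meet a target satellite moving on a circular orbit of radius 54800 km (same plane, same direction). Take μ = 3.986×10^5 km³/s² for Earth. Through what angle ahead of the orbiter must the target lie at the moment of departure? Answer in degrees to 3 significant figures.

Transfer-ellipse semi-major axis a_t = (r₁ + r₂)/2 = (6840 + 54800)/2 = 30820 km.
The half-period of the transfer ellipse is t = π√(a_t³/μ) = 26920 s.
The target's mean motion on its circular orbit is ω₂ = √(μ/r₂³) = 4.922×10^-5 rad/s.
Angle swept by the target during transfer: ω₂·t = 1.325 rad = 75.92°.
The orbiter traverses 180° on the transfer ellipse, so the target must lead by 180° − 75.92° = 104°.

φ = 104°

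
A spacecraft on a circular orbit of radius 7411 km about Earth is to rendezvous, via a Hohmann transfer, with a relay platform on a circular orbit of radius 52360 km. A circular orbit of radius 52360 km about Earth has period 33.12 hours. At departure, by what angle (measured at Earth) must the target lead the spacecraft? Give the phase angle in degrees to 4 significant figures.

φ = 102.4°

From Kepler's third law T² = 4π²r³/μ at r = 52360 km, T = 33.12 hours = 33.12 × 3600 s = 1.19232×10^5 s: μ = 4π²r³/T² = 3.98633×10^5 km³/s².
Transfer-ellipse semi-major axis a_t = (r₁ + r₂)/2 = (7411 + 52360)/2 = 29885.5 km.
Transfer time t = π√(a_t³/μ) = 25707 s.
Target angular speed ω₂ = √(μ/r₂³) = 5.2697×10^-5 rad/s.
Angle swept by the target during transfer: ω₂·t = 1.3547 rad = 77.62°.
The spacecraft traverses 180° on the transfer ellipse, so the target must lead by 180° − 77.62° = 102.4°.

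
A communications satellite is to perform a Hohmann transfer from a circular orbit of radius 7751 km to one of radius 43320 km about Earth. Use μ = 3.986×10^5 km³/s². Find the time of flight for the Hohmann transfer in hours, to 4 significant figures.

t = 5.640 hours

Transfer-ellipse semi-major axis a_t = (r₁ + r₂)/2 = (7751 + 43320)/2 = 25535.5 km.
By Kepler's third law the transfer-orbit period is T = 2π√(a_t³/μ), so t = T/2 = 20305 s.
Converting: 20305 s ÷ 3600 s/hour = 5.640 hours.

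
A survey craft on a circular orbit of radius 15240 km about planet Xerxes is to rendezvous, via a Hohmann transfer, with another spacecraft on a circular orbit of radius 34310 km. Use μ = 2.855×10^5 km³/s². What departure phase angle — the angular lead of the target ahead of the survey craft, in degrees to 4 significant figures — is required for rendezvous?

φ = 69.55°

Transfer-ellipse semi-major axis a_t = (r₁ + r₂)/2 = (15240 + 34310)/2 = 24775 km.
The half-period of the transfer ellipse is t = π√(a_t³/μ) = 22928 s.
Target angular speed ω₂ = √(μ/r₂³) = 8.4076×10^-5 rad/s.
Angle swept by the target during transfer: ω₂·t = 1.9277 rad = 110.45°.
Arrival is 180° from departure on the ellipse, so φ = 180° − 110.45° = 69.55°.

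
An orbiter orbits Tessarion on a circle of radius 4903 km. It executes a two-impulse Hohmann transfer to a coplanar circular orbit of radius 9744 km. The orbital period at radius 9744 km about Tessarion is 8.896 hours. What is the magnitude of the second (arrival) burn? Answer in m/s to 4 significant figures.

Δv₂ = 347.5 m/s

From Kepler's third law T² = 4π²r³/μ at r = 9744 km, T = 8.896 hours = 8.896 × 3600 s = 32025.6 s: μ = 4π²r³/T² = 35610.4 km³/s².
The Hohmann ellipse has a_t = (r₁ + r₂)/2 = 7323.5 km.
Circular speed at r = 9744 km: v_c = √(μ/r) = 1.9117 km/s.
Vis-viva on the transfer ellipse at r = 9744 km gives v_t = √[μ(2/r − 1/a_t)] = 1.5642 km/s.
Δv₂ = |v_t − v_c| = |1.5642 − 1.9117| = 0.3475 km/s.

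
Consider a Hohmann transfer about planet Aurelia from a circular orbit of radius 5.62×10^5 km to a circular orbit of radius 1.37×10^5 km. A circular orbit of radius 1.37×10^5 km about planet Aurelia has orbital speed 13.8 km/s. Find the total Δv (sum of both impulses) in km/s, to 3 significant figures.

From the circular-orbit relation v² = μ/r at r = 1.37×10^5 km: μ = v²r = (13.8)² × 1.37×10^5 = 2.60903×10^7 km³/s².
Semi-major axis of the transfer orbit: a_t = (5.620×10^5 + 1.370×10^5)/2 = 3.495×10^5 km.
At r₁ the circular-orbit speed is v₁ = √(μ/r₁) = 6.814 km/s.
On the transfer ellipse at r₁, v² = μ(2/r − 1/a) gives v_a = √[μ(2/r₁ − 1/a_t)] = 4.266 km/s.
First burn Δv₁ = |v_a − v₁| = 2.548 km/s.
At r₂, v₂ = √(μ/r₂) = 13.800 km/s.
Transfer-orbit speed at r₂: v_p = √[μ(2/r₂ − 1/a_t)] = 17.499 km/s.
Second burn Δv₂ = |v₂ − v_p| = 3.699 km/s.
Δv = Δv₁ + Δv₂ = 2.548 + 3.699 = 6.247 km/s.

Δv = 6.25 km/s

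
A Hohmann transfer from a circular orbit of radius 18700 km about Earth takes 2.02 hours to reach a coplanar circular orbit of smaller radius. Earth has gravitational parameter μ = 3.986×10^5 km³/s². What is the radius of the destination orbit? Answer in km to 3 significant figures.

Transfer time t = 2.02 hours = 7272 s, and t = π√(a_t³/μ).
So a_t = (μ t²/π²)^(1/3) = (3.986×10^5 × (7272)² / π²)^(1/3) = 12878 km.
Since a_t = (r₁ + r₂)/2, r₂ = 2a_t − r₁ = 2×12878 − 18700 = 7056 km.

r₂ = 7060 km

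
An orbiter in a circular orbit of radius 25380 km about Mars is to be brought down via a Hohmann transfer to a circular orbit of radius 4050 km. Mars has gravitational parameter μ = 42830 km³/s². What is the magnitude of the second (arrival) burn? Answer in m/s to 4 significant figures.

Δv₂ = 1019 m/s

Transfer-ellipse semi-major axis a_t = (r₁ + r₂)/2 = (25380 + 4050)/2 = 14715 km.
On the circular orbit at r = 4050 km, v_c = √(μ/r) = 3.252 km/s.
Vis-viva on the transfer ellipse at r = 4050 km gives v_t = √[μ(2/r − 1/a_t)] = 4.271 km/s.
Δv₂ = |v_t − v_c| = |4.271 − 3.252| = 1.019 km/s.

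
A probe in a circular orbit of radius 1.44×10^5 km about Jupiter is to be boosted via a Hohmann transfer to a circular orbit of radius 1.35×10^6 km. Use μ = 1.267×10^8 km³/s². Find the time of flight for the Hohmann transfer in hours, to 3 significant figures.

The Hohmann ellipse has a_t = (r₁ + r₂)/2 = 7.470×10^5 km.
Transfer time t = π√(a_t³/μ) = π√((7.470×10^5)³ / 1.267×10^8) = 1.802×10^5 s.
Converting: 1.802×10^5 s ÷ 3600 s/hour = 50.1 hours.

t = 50.1 hours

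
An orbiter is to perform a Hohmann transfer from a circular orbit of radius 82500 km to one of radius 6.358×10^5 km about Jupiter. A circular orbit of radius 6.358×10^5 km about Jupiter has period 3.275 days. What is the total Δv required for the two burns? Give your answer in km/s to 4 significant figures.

From Kepler's third law T² = 4π²r³/μ at r = 6.358×10^5 km, T = 3.275 days = 3.275 × 86400 s = 2.8296×10^5 s: μ = 4π²r³/T² = 1.26728×10^8 km³/s².
Semi-major axis of the transfer orbit: a_t = (82500 + 6.358×10^5)/2 = 3.5915×10^5 km.
At r₁ the circular-orbit speed is v₁ = √(μ/r₁) = 39.193 km/s.
Transfer-orbit speed at r₁ (v² = μ(2/r − 1/a)): v_p = √[μ(2/r₁ − 1/a_t)] = 52.147 km/s.
First burn Δv₁ = |v_p − v₁| = 12.954 km/s.
Circular speed at r₂: v₂ = √(μ/r₂) = 14.1181 km/s.
Transfer-orbit speed at r₂: v_a = √[μ(2/r₂ − 1/a_t)] = 6.76650 km/s.
Second burn Δv₂ = |v₂ − v_a| = 7.3516 km/s.
Total Δv = Δv₁ + Δv₂ = 20.31 km/s.

Δv = 20.31 km/s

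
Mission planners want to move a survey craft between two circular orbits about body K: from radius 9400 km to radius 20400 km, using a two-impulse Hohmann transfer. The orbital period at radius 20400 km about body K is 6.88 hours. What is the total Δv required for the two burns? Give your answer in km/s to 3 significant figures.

Δv = 2.36 km/s

From Kepler's third law T² = 4π²r³/μ at r = 20400 km, T = 6.88 hours = 6.88 × 3600 s = 24768 s: μ = 4π²r³/T² = 5.46347×10^5 km³/s².
Transfer-ellipse semi-major axis a_t = (r₁ + r₂)/2 = (9400 + 20400)/2 = 14900 km.
Circular speed at r₁: v₁ = √(μ/r₁) = √(5.46347×10^5/9400) = 7.6238 km/s.
Transfer-orbit speed at r₁ (vis-viva equation): v_p = √[μ(2/r₁ − 1/a_t)] = 8.9206 km/s.
First burn Δv₁ = |v_p − v₁| = 1.2968 km/s.
Circular speed at r₂: v₂ = √(μ/r₂) = 5.1751 km/s.
Transfer-orbit speed at r₂: v_a = √[μ(2/r₂ − 1/a_t)] = 4.1105 km/s.
Second burn Δv₂ = |v₂ − v_a| = 1.0646 km/s.
Total Δv = Δv₁ + Δv₂ = 2.361 km/s.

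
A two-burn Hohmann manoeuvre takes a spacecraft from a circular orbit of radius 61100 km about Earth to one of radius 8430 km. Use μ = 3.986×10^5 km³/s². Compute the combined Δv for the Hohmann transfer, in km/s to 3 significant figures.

Δv = 3.54 km/s

Transfer-ellipse semi-major axis a_t = (r₁ + r₂)/2 = (61100 + 8430)/2 = 34765 km.
At r₁ the circular-orbit speed is v₁ = √(μ/r₁) = 2.554 km/s.
Transfer-orbit speed at r₁ (vis-viva equation): v_a = √[μ(2/r₁ − 1/a_t)] = 1.258 km/s.
First burn Δv₁ = |v_a − v₁| = 1.296 km/s.
Circular speed at r₂: v₂ = √(μ/r₂) = 6.876 km/s.
Transfer-orbit speed at r₂: v_p = √[μ(2/r₂ − 1/a_t)] = 9.116 km/s.
Second burn Δv₂ = |v₂ − v_p| = 2.240 km/s.
Δv = Δv₁ + Δv₂ = 1.296 + 2.240 = 3.536 km/s.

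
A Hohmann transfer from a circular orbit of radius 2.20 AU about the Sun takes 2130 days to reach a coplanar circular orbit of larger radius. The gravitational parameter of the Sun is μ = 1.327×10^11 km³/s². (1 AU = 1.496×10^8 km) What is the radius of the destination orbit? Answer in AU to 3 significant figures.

In km: r₁ = 2.20 × 1.496×10^8 = 3.2912×10^8 km.
Transfer time t = 2130 days = 1.84032×10^8 s, and t = π√(a_t³/μ).
So a_t = (μ t²/π²)^(1/3) = (1.327×10^11 × (1.84032×10^8)² / π²)^(1/3) = 7.6934×10^8 km.
Since a_t = (r₁ + r₂)/2, r₂ = 2a_t − r₁ = 2×7.6934×10^8 − 3.2912×10^8 = 1.20956×10^9 km.
In AU: r₂ = 1.20956×10^9 / 1.496×10^8 = 8.09 AU.

r₂ = 8.09 AU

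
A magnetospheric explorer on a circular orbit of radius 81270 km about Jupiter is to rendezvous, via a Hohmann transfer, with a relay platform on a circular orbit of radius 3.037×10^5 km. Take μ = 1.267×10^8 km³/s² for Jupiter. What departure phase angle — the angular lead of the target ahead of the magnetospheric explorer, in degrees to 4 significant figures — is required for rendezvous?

φ = 89.18°

Semi-major axis of the transfer orbit: a_t = (81270 + 3.037×10^5)/2 = 1.92485×10^5 km.
Transfer time t = π√(a_t³/μ) = 23570 s.
Target angular speed ω₂ = √(μ/r₂³) = 6.7254×10^-5 rad/s.
Angle swept by the target during transfer: ω₂·t = 1.58518 rad = 90.82°.
Arrival is 180° from departure on the ellipse, so φ = 180° − 90.82° = 89.18°.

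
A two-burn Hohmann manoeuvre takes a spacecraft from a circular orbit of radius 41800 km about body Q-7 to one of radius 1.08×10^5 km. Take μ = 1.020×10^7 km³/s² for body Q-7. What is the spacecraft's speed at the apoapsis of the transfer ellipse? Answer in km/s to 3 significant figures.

v = 7.26 km/s

The Hohmann ellipse has a_t = (r₁ + r₂)/2 = 74900 km.
The apoapsis of the transfer ellipse is at r = 1.080×10^5 km.
From the vis-viva equation, v = √[μ(2/r − 1/a_t)] = 7.260 km/s.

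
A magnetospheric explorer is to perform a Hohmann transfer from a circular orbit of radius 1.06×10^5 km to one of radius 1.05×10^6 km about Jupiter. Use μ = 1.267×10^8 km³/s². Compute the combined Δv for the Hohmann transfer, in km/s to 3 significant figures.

Δv = 18.3 km/s

Semi-major axis of the transfer orbit: a_t = (1.060×10^5 + 1.050×10^6)/2 = 5.780×10^5 km.
At r₁ the circular-orbit speed is v₁ = √(μ/r₁) = 34.57 km/s.
Transfer-orbit speed at r₁ (vis-viva): v_p = √[μ(2/r₁ − 1/a_t)] = 46.60 km/s.
First burn Δv₁ = |v_p − v₁| = 12.03 km/s.
Circular speed at r₂: v₂ = √(μ/r₂) = 10.985 km/s.
Transfer-orbit speed at r₂: v_a = √[μ(2/r₂ − 1/a_t)] = 4.7042 km/s.
Second burn Δv₂ = |v₂ − v_a| = 6.281 km/s.
Δv = Δv₁ + Δv₂ = 12.03 + 6.281 = 18.31 km/s.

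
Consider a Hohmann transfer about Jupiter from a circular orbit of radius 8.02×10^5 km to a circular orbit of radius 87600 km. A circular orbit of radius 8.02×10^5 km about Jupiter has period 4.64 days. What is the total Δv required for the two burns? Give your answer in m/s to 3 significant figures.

Δv = 20000 m/s

From Kepler's third law T² = 4π²r³/μ at r = 8.02×10^5 km, T = 4.64 days = 4.64 × 86400 s = 4.00896×10^5 s: μ = 4π²r³/T² = 1.26712×10^8 km³/s².
Transfer-ellipse semi-major axis a_t = (r₁ + r₂)/2 = (8.020×10^5 + 87600)/2 = 4.448×10^5 km.
At r₁ the circular-orbit speed is v₁ = √(μ/r₁) = 12.5696 km/s.
Transfer-orbit speed at r₁ (v² = μ(2/r − 1/a)): v_a = √[μ(2/r₁ − 1/a_t)] = 5.57818 km/s.
First burn Δv₁ = |v_a − v₁| = 6.991 km/s.
At r₂, v₂ = √(μ/r₂) = 38.03 km/s.
Transfer-orbit speed at r₂: v_p = √[μ(2/r₂ − 1/a_t)] = 51.07 km/s.
Second burn Δv₂ = |v₂ − v_p| = 13.04 km/s.
Total Δv = Δv₁ + Δv₂ = 20.03 km/s.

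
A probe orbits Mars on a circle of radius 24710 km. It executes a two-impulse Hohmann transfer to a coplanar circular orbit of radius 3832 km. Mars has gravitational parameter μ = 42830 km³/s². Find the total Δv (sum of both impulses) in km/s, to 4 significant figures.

The Hohmann ellipse has a_t = (r₁ + r₂)/2 = 14271 km.
Circular speed at r₁: v₁ = √(μ/r₁) = √(42830/24710) = 1.31655 km/s.
Transfer-orbit speed at r₁ (v² = μ(2/r − 1/a)): v_a = √[μ(2/r₁ − 1/a_t)] = 0.682218 km/s.
First burn Δv₁ = |v_a − v₁| = 0.6343 km/s.
At r₂, v₂ = √(μ/r₂) = 3.343 km/s.
Transfer-orbit speed at r₂: v_p = √[μ(2/r₂ − 1/a_t)] = 4.399 km/s.
Second burn Δv₂ = |v₂ − v_p| = 1.056 km/s.
Δv = Δv₁ + Δv₂ = 0.6343 + 1.056 = 1.690 km/s.

Δv = 1.690 km/s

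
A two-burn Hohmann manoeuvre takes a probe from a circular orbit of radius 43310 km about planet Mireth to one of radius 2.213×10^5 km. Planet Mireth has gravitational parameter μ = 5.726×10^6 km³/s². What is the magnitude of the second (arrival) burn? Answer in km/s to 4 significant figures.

Semi-major axis of the transfer orbit: a_t = (43310 + 2.213×10^5)/2 = 1.32305×10^5 km.
On the circular orbit at r = 2.213×10^5 km, v_c = √(μ/r) = 5.0867 km/s.
Vis-viva on the transfer ellipse at r = 2.213×10^5 km gives v_t = √[μ(2/r − 1/a_t)] = 2.9103 km/s.
Δv₂ = |v_t − v_c| = |2.9103 − 5.0867| = 2.176 km/s.

Δv₂ = 2.176 km/s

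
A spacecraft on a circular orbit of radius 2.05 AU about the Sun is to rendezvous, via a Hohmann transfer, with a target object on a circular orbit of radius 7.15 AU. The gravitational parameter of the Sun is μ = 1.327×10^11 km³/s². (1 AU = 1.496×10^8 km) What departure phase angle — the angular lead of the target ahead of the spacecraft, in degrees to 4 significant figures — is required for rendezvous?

In km: r₁ = 2.05 × 1.496×10^8 = 3.0668×10^8 km; r₂ = 7.15 × 1.496×10^8 = 1.06964×10^9 km.
The Hohmann ellipse has a_t = (r₁ + r₂)/2 = 6.8816×10^8 km.
Transfer time t = π√(a_t³/μ) = 1.5569×10^8 s.
Target angular speed ω₂ = √(μ/r₂³) = 1.0413×10^-8 rad/s.
Angle swept by the target during transfer: ω₂·t = 1.6212 rad = 92.89°.
Arrival is 180° from departure on the ellipse, so φ = 180° − 92.89° = 87.11°.

φ = 87.11°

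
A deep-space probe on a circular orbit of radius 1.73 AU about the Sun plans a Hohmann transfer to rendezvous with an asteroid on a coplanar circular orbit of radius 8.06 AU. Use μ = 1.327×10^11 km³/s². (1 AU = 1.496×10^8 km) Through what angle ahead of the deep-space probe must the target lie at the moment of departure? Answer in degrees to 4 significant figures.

φ = 94.81°

In km: r₁ = 1.73 × 1.496×10^8 = 2.58808×10^8 km; r₂ = 8.06 × 1.496×10^8 = 1.205776×10^9 km.
The Hohmann ellipse has a_t = (r₁ + r₂)/2 = 7.32292×10^8 km.
Transfer time t = π√(a_t³/μ) = 1.7090×10^8 s.
The target's mean motion on its circular orbit is ω₂ = √(μ/r₂³) = 8.7003×10^-9 rad/s.
Angle swept by the target during transfer: ω₂·t = 1.4869 rad = 85.19°.
Arrival is 180° from departure on the ellipse, so φ = 180° − 85.19° = 94.81°.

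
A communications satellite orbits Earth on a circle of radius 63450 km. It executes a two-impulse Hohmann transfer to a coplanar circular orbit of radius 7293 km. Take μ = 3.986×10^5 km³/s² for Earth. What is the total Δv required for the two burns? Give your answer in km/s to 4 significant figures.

Semi-major axis of the transfer orbit: a_t = (63450 + 7293)/2 = 35371.5 km.
At r₁ the circular-orbit speed is v₁ = √(μ/r₁) = 2.506 km/s.
Transfer-orbit speed at r₁ (vis-viva): v_a = √[μ(2/r₁ − 1/a_t)] = 1.138 km/s.
First burn Δv₁ = |v_a − v₁| = 1.368 km/s.
Circular speed at r₂: v₂ = √(μ/r₂) = 7.393 km/s.
Transfer-orbit speed at r₂: v_p = √[μ(2/r₂ − 1/a_t)] = 9.902 km/s.
Second burn Δv₂ = |v₂ − v_p| = 2.509 km/s.
Total Δv = Δv₁ + Δv₂ = 3.877 km/s.

Δv = 3.877 km/s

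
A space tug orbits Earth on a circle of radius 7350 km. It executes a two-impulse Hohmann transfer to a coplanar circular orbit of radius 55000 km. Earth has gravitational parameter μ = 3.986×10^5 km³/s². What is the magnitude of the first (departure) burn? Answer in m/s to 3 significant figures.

Semi-major axis of the transfer orbit: a_t = (7350 + 55000)/2 = 31175 km.
On the circular orbit at r = 7350 km, v_c = √(μ/r) = 7.364 km/s.
Vis-viva on the transfer ellipse at r = 7350 km gives v_t = √[μ(2/r − 1/a_t)] = 9.781 km/s.
Δv₁ = |v_t − v_c| = |9.781 − 7.364| = 2.417 km/s.

Δv₁ = 2420 m/s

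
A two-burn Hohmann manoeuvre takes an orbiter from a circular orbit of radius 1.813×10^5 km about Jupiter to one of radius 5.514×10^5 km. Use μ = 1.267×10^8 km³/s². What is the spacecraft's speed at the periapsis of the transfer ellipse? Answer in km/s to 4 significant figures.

v = 32.43 km/s

Transfer-ellipse semi-major axis a_t = (r₁ + r₂)/2 = (1.813×10^5 + 5.514×10^5)/2 = 3.6635×10^5 km.
The periapsis of the transfer ellipse is at r = 1.813×10^5 km.
From the vis-viva equation, v = √[μ(2/r − 1/a_t)] = 32.43 km/s.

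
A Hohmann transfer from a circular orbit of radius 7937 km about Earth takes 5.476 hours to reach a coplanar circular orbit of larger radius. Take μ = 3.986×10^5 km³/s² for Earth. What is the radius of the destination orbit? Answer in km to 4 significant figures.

r₂ = 42140 km

Transfer time t = 5.476 hours = 19713.6 s, and t = π√(a_t³/μ).
So a_t = (μ t²/π²)^(1/3) = (3.986×10^5 × (19713.6)² / π²)^(1/3) = 25037 km.
Since a_t = (r₁ + r₂)/2, r₂ = 2a_t − r₁ = 2×25037 − 7937 = 42137 km.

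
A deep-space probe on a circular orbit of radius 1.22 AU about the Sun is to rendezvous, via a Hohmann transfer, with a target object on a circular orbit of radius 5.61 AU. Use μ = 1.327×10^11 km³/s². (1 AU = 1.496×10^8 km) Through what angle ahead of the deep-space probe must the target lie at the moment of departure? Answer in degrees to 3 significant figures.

φ = 94.5°

In km: r₁ = 1.22 × 1.496×10^8 = 1.82512×10^8 km; r₂ = 5.61 × 1.496×10^8 = 8.39256×10^8 km.
Transfer-ellipse semi-major axis a_t = (r₁ + r₂)/2 = (1.82512×10^8 + 8.39256×10^8)/2 = 5.10884×10^8 km.
The half-period of the transfer ellipse is t = π√(a_t³/μ) = 9.959×10^7 s.
Target angular speed ω₂ = √(μ/r₂³) = 1.498×10^-8 rad/s.
Angle swept by the target during transfer: ω₂·t = 1.492 rad = 85.49°.
Arrival is 180° from departure on the ellipse, so φ = 180° − 85.49° = 94.5°.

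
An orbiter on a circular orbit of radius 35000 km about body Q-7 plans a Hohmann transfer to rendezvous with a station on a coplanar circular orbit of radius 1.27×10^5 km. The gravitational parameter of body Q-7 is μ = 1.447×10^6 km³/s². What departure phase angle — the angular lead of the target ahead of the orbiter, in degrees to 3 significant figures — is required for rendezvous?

φ = 88.3°

The Hohmann ellipse has a_t = (r₁ + r₂)/2 = 81000 km.
Transfer time t = π√(a_t³/μ) = 60206 s.
Target angular speed ω₂ = √(μ/r₂³) = 2.6578×10^-5 rad/s.
Angle swept by the target during transfer: ω₂·t = 1.6002 rad = 91.68°.
The orbiter traverses 180° on the transfer ellipse, so the target must lead by 180° − 91.68° = 88.3°.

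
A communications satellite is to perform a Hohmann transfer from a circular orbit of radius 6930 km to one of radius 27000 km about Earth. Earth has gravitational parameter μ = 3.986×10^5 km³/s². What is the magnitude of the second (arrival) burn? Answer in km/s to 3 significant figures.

Δv₂ = 1.39 km/s

The Hohmann ellipse has a_t = (r₁ + r₂)/2 = 16965 km.
Circular speed at r = 27000 km: v_c = √(μ/r) = 3.8423 km/s.
Vis-viva on the transfer ellipse at r = 27000 km gives v_t = √[μ(2/r − 1/a_t)] = 2.4557 km/s.
Δv₂ = |v_t − v_c| = |2.4557 − 3.8423| = 1.387 km/s.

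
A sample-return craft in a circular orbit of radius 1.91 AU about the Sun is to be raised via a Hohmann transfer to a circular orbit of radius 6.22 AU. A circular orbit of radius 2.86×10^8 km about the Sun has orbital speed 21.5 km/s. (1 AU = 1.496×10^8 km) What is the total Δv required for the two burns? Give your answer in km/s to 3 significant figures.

Δv = 8.85 km/s

From the circular-orbit relation v² = μ/r at r = 2.86×10^8 km: μ = v²r = (21.5)² × 2.86×10^8 = 1.32204×10^11 km³/s².
In km: r₁ = 1.91 × 1.496×10^8 = 2.85736×10^8 km; r₂ = 6.22 × 1.496×10^8 = 9.30512×10^8 km.
Transfer-ellipse semi-major axis a_t = (r₁ + r₂)/2 = (2.85736×10^8 + 9.30512×10^8)/2 = 6.08124×10^8 km.
At r₁ the circular-orbit speed is v₁ = √(μ/r₁) = 21.5099 km/s.
Transfer-orbit speed at r₁ (vis-viva equation): v_p = √[μ(2/r₁ − 1/a_t)] = 26.6075 km/s.
First burn Δv₁ = |v_p − v₁| = 5.098 km/s.
Circular speed at r₂: v₂ = √(μ/r₂) = 11.9196 km/s.
Transfer-orbit speed at r₂: v_a = √[μ(2/r₂ − 1/a_t)] = 8.17047 km/s.
Second burn Δv₂ = |v₂ − v_a| = 3.749 km/s.
Total Δv = Δv₁ + Δv₂ = 8.847 km/s.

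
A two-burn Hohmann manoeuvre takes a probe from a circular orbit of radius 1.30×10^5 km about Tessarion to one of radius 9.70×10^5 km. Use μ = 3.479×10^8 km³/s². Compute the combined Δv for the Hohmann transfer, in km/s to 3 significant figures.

Δv = 26.7 km/s

Transfer-ellipse semi-major axis a_t = (r₁ + r₂)/2 = (1.300×10^5 + 9.700×10^5)/2 = 5.500×10^5 km.
Circular speed at r₁: v₁ = √(μ/r₁) = √(3.479×10^8/1.300×10^5) = 51.73 km/s.
Transfer-orbit speed at r₁ (vis-viva): v_p = √[μ(2/r₁ − 1/a_t)] = 68.70 km/s.
First burn Δv₁ = |v_p − v₁| = 16.97 km/s.
At r₂, v₂ = √(μ/r₂) = 18.938 km/s.
Transfer-orbit speed at r₂: v_a = √[μ(2/r₂ − 1/a_t)] = 9.2073 km/s.
Second burn Δv₂ = |v₂ − v_a| = 9.731 km/s.
Total Δv = Δv₁ + Δv₂ = 26.70 km/s.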